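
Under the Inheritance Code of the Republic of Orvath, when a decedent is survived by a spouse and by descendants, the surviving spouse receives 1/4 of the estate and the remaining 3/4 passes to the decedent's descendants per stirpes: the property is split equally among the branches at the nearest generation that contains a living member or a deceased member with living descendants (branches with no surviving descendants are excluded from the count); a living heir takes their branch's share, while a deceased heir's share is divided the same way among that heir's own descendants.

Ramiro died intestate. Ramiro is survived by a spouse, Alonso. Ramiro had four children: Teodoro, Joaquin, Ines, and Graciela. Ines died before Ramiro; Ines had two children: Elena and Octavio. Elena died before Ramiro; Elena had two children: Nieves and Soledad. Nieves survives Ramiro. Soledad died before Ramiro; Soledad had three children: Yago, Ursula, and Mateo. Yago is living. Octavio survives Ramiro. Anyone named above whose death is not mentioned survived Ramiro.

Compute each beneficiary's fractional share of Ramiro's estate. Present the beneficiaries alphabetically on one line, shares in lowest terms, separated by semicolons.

Alonso, as surviving spouse, takes 1/4.
The remaining 3/4 passes to Ramiro's descendants per stirpes.
The 3/4 is divided into 4 equal shares of 3/16 among Teodoro, Joaquin, Ines, Graciela.
Teodoro is living and takes 3/16.
Joaquin is living and takes 3/16.
Ines predeceased; the 3/16 allotted to Ines's branch passes to Ines's issue by representation.
The 3/16 is divided into 2 equal shares of 3/32 among Elena, Octavio.
Elena predeceased; the 3/32 allotted to Elena's branch passes to Elena's issue by representation.
The 3/32 is divided into 2 equal shares of 3/64 among Nieves, Soledad.
Nieves is living and takes 3/64.
Soledad predeceased; the 3/64 allotted to Soledad's branch passes to Soledad's issue by representation.
The 3/64 is divided into 3 equal shares of 1/64 among Yago, Ursula, Mateo.
Yago is living and takes 1/64.
Ursula is living and takes 1/64.
Mateo is living and takes 1/64.
Octavio is living and takes 3/32.
Graciela is living and takes 3/16.

Alonso 1/4; Graciela 3/16; Joaquin 3/16; Mateo 1/64; Nieves 3/64; Octavio 3/32; Teodoro 3/16; Ursula 1/64; Yago 1/64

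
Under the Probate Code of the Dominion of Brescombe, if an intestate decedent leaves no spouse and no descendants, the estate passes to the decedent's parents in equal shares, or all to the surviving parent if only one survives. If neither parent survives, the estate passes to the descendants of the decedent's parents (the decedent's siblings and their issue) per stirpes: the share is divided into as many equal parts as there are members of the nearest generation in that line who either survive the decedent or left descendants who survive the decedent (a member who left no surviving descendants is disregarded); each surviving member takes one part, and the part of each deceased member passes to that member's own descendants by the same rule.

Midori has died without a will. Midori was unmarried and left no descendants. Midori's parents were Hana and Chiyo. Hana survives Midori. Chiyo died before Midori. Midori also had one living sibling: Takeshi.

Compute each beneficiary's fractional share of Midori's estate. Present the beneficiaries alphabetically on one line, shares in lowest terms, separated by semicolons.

Only one parent, Hana, survives, so Hana takes the entire estate. The siblings take nothing because a surviving parent has priority.

Hana 1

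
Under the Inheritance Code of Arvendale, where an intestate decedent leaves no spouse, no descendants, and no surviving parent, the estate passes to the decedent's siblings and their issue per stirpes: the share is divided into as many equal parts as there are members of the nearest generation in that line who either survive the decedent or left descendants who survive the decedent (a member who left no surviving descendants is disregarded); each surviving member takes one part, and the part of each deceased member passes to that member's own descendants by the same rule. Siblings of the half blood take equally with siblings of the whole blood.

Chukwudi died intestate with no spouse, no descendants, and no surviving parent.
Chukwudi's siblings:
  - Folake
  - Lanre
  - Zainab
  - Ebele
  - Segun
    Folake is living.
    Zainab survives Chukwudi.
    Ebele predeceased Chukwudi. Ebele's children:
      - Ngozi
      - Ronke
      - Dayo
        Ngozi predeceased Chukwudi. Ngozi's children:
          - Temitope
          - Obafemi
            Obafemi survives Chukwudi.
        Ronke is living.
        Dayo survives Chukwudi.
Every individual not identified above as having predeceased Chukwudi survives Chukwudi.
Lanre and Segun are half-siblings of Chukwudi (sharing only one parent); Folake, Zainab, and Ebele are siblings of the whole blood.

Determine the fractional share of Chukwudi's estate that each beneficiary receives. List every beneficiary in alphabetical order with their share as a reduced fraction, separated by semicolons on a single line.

Dayo 1/15; Folake 1/5; Lanre 1/5; Obafemi 1/30; Ronke 1/15; Segun 1/5; Temitope 1/30; Zainab 1/5

No spouse, descendants, or parent survives, so the estate passes to Chukwudi's siblings per stirpes.
Half-blood and whole-blood siblings take equally under the stated rule.
The estate is divided into 5 equal shares of 1/5 among Folake, Lanre, Zainab, Ebele, Segun.
Folake is living and takes 1/5.
Lanre is living and takes 1/5.
Zainab is living and takes 1/5.
Ebele predeceased; the 1/5 allotted to Ebele's branch passes to Ebele's issue by representation.
The 1/5 is divided into 3 equal shares of 1/15 among Ngozi, Ronke, Dayo.
Ngozi predeceased; the 1/15 allotted to Ngozi's branch passes to Ngozi's issue by representation.
The 1/15 is divided into 2 equal shares of 1/30 among Temitope, Obafemi.
Temitope is living and takes 1/30.
Obafemi is living and takes 1/30.
Ronke is living and takes 1/15.
Dayo is living and takes 1/15.
Segun is living and takes 1/5.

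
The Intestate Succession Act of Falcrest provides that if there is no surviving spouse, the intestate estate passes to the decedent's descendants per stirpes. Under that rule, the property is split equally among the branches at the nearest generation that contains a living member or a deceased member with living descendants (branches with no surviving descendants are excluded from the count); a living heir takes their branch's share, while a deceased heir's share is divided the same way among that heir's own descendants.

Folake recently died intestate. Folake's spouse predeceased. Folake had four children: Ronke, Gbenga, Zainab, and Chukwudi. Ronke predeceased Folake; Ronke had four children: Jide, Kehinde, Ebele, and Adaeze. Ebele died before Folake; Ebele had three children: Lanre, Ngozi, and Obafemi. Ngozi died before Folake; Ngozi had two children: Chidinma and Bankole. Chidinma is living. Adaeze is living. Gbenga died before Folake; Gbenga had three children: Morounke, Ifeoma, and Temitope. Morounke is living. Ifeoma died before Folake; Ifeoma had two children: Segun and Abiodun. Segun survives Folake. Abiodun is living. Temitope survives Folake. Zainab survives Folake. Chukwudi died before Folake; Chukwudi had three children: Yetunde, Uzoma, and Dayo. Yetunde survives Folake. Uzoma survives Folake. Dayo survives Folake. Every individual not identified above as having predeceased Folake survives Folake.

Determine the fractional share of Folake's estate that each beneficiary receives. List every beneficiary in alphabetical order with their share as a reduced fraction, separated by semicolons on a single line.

There is no surviving spouse, so the entire estate passes to Folake's descendants per stirpes.
The estate is divided into 4 equal shares of 1/4 among Ronke, Gbenga, Zainab, Chukwudi.
Ronke predeceased; the 1/4 allotted to Ronke's branch passes to Ronke's issue by representation.
The 1/4 is divided into 4 equal shares of 1/16 among Jide, Kehinde, Ebele, Adaeze.
Jide is living and takes 1/16.
Kehinde is living and takes 1/16.
Ebele predeceased; the 1/16 allotted to Ebele's branch passes to Ebele's issue by representation.
The 1/16 is divided into 3 equal shares of 1/48 among Lanre, Ngozi, Obafemi.
Lanre is living and takes 1/48.
Ngozi predeceased; the 1/48 allotted to Ngozi's branch passes to Ngozi's issue by representation.
The 1/48 is divided into 2 equal shares of 1/96 among Chidinma, Bankole.
Chidinma is living and takes 1/96.
Bankole is living and takes 1/96.
Obafemi is living and takes 1/48.
Adaeze is living and takes 1/16.
Gbenga predeceased; the 1/4 allotted to Gbenga's branch passes to Gbenga's issue by representation.
The 1/4 is divided into 3 equal shares of 1/12 among Morounke, Ifeoma, Temitope.
Morounke is living and takes 1/12.
Ifeoma predeceased; the 1/12 allotted to Ifeoma's branch passes to Ifeoma's issue by representation.
The 1/12 is divided into 2 equal shares of 1/24 among Segun, Abiodun.
Segun is living and takes 1/24.
Abiodun is living and takes 1/24.
Temitope is living and takes 1/12.
Zainab is living and takes 1/4.
Chukwudi predeceased; the 1/4 allotted to Chukwudi's branch passes to Chukwudi's issue by representation.
The 1/4 is divided into 3 equal shares of 1/12 among Yetunde, Uzoma, Dayo.
Yetunde is living and takes 1/12.
Uzoma is living and takes 1/12.
Dayo is living and takes 1/12.

Abiodun 1/24; Adaeze 1/16; Bankole 1/96; Chidinma 1/96; Dayo 1/12; Jide 1/16; Kehinde 1/16; Lanre 1/48; Morounke 1/12; Obafemi 1/48; Segun 1/24; Temitope 1/12; Uzoma 1/12; Yetunde 1/12; Zainab 1/4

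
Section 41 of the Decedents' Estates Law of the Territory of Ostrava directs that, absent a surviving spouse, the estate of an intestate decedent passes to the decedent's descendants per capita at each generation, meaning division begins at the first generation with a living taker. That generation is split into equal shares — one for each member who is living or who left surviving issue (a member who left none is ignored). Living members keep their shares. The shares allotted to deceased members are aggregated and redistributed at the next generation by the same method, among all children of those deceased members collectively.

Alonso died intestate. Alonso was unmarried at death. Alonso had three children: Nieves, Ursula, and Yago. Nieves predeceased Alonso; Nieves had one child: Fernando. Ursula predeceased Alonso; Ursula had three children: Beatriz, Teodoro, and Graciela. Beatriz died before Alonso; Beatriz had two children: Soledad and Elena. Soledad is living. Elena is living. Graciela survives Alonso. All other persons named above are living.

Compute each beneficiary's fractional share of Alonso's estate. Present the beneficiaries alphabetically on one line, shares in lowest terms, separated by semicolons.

There is no surviving spouse, so the entire estate passes to Alonso's descendants per capita at each generation.
At generation 1 (Nieves, Ursula, Yago) there are 3 shares of (1)/3 = 1/3 each.
Living: Yago — each takes 1/3.
Deceased: Nieves and Ursula. Their combined 2/3 is pooled and carried to generation 2.
At generation 2 (Fernando, Beatriz, Teodoro, Graciela) there are 4 shares of (2/3)/4 = 1/6 each.
Living: Fernando, Teodoro, and Graciela — each takes 1/6.
Deceased: Beatriz. That 1/6 share is carried to generation 3.
At generation 3 (Soledad, Elena) there are 2 shares of (1/6)/2 = 1/12 each.
Living: Soledad and Elena — each takes 1/12.

Elena 1/12; Fernando 1/6; Graciela 1/6; Soledad 1/12; Teodoro 1/6; Yago 1/3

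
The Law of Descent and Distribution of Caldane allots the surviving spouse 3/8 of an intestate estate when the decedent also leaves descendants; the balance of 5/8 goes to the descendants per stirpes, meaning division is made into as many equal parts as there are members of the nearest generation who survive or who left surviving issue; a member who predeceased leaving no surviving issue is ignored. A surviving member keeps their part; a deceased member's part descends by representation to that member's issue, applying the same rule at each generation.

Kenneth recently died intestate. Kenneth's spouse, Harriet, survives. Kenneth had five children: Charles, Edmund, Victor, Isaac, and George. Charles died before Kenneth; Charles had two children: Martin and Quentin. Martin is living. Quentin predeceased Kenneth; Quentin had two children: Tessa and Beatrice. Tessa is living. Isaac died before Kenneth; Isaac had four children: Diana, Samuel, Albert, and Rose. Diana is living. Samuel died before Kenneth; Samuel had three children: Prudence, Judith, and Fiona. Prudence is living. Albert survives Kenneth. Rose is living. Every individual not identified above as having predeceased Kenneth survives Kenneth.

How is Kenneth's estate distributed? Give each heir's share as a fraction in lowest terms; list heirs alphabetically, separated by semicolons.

Harriet, as surviving spouse, takes 3/8.
The remaining 5/8 passes to Kenneth's descendants per stirpes.
The 5/8 is divided into 5 equal shares of 1/8 among Charles, Edmund, Victor, Isaac, George.
Charles predeceased; the 1/8 allotted to Charles's branch passes to Charles's issue by representation.
The 1/8 is divided into 2 equal shares of 1/16 among Martin, Quentin.
Martin is living and takes 1/16.
Quentin predeceased; the 1/16 allotted to Quentin's branch passes to Quentin's issue by representation.
The 1/16 is divided into 2 equal shares of 1/32 among Tessa, Beatrice.
Tessa is living and takes 1/32.
Beatrice is living and takes 1/32.
Edmund is living and takes 1/8.
Victor is living and takes 1/8.
Isaac predeceased; the 1/8 allotted to Isaac's branch passes to Isaac's issue by representation.
The 1/8 is divided into 4 equal shares of 1/32 among Diana, Samuel, Albert, Rose.
Diana is living and takes 1/32.
Samuel predeceased; the 1/32 allotted to Samuel's branch passes to Samuel's issue by representation.
The 1/32 is divided into 3 equal shares of 1/96 among Prudence, Judith, Fiona.
Prudence is living and takes 1/96.
Judith is living and takes 1/96.
Fiona is living and takes 1/96.
Albert is living and takes 1/32.
Rose is living and takes 1/32.
George is living and takes 1/8.

Albert 1/32; Beatrice 1/32; Diana 1/32; Edmund 1/8; Fiona 1/96; George 1/8; Harriet 3/8; Judith 1/96; Martin 1/16; Prudence 1/96; Rose 1/32; Tessa 1/32; Victor 1/8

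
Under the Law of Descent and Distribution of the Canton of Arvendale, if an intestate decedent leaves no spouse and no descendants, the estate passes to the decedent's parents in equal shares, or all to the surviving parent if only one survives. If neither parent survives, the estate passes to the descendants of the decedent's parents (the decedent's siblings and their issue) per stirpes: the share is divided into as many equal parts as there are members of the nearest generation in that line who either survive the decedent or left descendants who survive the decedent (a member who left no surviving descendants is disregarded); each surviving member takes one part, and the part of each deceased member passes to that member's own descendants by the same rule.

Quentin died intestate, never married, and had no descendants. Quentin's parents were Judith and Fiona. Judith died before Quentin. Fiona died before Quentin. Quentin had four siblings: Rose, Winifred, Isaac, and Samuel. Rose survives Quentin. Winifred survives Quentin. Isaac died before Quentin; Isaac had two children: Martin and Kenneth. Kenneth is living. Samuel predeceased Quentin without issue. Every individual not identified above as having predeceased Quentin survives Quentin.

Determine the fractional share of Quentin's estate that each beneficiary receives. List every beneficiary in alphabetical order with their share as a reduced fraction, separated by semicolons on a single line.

Neither parent survives and there are no descendants, so the estate passes to Quentin's siblings and their issue per stirpes.
Samuel left no surviving issue, so that branch lapses and is disregarded.
The estate is divided into 3 equal shares of 1/3 among Rose, Winifred, Isaac.
Rose is living and takes 1/3.
Winifred is living and takes 1/3.
Isaac predeceased; the 1/3 allotted to Isaac's branch passes to Isaac's issue by representation.
The 1/3 is divided into 2 equal shares of 1/6 among Martin, Kenneth.
Martin is living and takes 1/6.
Kenneth is living and takes 1/6.

Kenneth 1/6; Martin 1/6; Rose 1/3; Winifred 1/3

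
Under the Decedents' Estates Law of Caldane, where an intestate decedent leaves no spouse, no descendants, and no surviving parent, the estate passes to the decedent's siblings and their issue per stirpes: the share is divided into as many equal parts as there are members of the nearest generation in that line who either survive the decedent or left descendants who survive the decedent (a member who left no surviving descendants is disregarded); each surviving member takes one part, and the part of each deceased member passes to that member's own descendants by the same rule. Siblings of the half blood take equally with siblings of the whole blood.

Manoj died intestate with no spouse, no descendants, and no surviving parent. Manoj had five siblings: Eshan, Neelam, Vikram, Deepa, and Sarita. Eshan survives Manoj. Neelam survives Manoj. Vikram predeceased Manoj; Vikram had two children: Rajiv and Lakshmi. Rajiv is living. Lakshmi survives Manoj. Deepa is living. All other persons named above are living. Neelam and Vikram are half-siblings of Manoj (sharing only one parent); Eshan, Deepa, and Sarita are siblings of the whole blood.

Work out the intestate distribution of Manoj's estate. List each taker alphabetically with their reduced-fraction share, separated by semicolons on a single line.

No spouse, descendants, or parent survives, so the estate passes to Manoj's siblings per stirpes.
Half-blood and whole-blood siblings take equally under the stated rule.
The estate is divided into 5 equal shares of 1/5 among Eshan, Neelam, Vikram, Deepa, Sarita.
Eshan is living and takes 1/5.
Neelam is living and takes 1/5.
Vikram predeceased; the 1/5 allotted to Vikram's branch passes to Vikram's issue by representation.
The 1/5 is divided into 2 equal shares of 1/10 among Rajiv, Lakshmi.
Rajiv is living and takes 1/10.
Lakshmi is living and takes 1/10.
Deepa is living and takes 1/5.
Sarita is living and takes 1/5.

Deepa 1/5; Eshan 1/5; Lakshmi 1/10; Neelam 1/5; Rajiv 1/10; Sarita 1/5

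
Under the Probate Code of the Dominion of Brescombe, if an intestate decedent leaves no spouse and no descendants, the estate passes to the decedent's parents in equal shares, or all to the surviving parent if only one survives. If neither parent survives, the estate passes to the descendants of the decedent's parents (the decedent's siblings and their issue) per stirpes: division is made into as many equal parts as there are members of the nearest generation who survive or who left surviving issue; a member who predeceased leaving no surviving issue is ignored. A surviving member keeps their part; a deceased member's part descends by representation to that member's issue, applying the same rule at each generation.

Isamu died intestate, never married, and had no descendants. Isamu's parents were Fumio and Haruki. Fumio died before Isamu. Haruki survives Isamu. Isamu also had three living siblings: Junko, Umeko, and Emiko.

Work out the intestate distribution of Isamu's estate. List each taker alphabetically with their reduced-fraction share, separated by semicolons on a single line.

Haruki 1

Only one parent, Haruki, survives, so Haruki takes the entire estate. The siblings take nothing because a surviving parent has priority.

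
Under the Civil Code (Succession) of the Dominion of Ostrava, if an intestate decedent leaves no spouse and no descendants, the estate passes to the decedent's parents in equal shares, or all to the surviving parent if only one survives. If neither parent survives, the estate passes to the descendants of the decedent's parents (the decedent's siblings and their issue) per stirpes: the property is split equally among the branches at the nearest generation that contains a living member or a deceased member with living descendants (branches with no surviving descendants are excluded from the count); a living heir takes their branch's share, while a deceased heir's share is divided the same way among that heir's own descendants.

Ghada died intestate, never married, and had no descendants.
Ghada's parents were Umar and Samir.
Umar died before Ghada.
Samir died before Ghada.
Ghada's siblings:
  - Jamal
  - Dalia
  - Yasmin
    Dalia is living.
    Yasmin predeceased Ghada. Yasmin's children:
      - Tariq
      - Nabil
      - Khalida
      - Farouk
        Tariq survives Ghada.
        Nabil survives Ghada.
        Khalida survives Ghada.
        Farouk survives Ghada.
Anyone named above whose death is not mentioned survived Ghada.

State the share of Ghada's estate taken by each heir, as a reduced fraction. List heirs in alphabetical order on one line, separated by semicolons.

Neither parent survives and there are no descendants, so the estate passes to Ghada's siblings and their issue per stirpes.
The estate is divided into 3 equal shares of 1/3 among Jamal, Dalia, Yasmin.
Jamal is living and takes 1/3.
Dalia is living and takes 1/3.
Yasmin predeceased; the 1/3 allotted to Yasmin's branch passes to Yasmin's issue by representation.
The 1/3 is divided into 4 equal shares of 1/12 among Tariq, Nabil, Khalida, Farouk.
Tariq is living and takes 1/12.
Nabil is living and takes 1/12.
Khalida is living and takes 1/12.
Farouk is living and takes 1/12.

Dalia 1/3; Farouk 1/12; Jamal 1/3; Khalida 1/12; Nabil 1/12; Tariq 1/12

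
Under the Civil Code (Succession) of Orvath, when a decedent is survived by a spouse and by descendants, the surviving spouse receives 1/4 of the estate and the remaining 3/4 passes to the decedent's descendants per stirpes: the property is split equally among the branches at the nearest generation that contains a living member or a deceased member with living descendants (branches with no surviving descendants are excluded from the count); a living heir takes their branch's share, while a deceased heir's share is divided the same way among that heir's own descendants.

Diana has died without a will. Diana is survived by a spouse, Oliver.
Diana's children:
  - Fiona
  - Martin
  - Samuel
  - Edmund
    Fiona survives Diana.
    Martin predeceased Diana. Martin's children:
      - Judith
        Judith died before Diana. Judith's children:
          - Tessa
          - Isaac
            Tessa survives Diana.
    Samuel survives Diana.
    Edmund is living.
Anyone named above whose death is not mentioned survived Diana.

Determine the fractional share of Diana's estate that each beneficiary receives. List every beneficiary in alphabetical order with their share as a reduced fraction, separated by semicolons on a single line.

Oliver, as surviving spouse, takes 1/4.
The remaining 3/4 passes to Diana's descendants per stirpes.
The 3/4 is divided into 4 equal shares of 3/16 among Fiona, Martin, Samuel, Edmund.
Fiona is living and takes 3/16.
Martin predeceased; the 3/16 allotted to Martin's branch passes to Martin's issue by representation.
Judith's line is the sole branch at this level, so the full 3/16 passes to Judith's issue by representation.
The 3/16 is divided into 2 equal shares of 3/32 among Tessa, Isaac.
Tessa is living and takes 3/32.
Isaac is living and takes 3/32.
Samuel is living and takes 3/16.
Edmund is living and takes 3/16.

Edmund 3/16; Fiona 3/16; Isaac 3/32; Oliver 1/4; Samuel 3/16; Tessa 3/32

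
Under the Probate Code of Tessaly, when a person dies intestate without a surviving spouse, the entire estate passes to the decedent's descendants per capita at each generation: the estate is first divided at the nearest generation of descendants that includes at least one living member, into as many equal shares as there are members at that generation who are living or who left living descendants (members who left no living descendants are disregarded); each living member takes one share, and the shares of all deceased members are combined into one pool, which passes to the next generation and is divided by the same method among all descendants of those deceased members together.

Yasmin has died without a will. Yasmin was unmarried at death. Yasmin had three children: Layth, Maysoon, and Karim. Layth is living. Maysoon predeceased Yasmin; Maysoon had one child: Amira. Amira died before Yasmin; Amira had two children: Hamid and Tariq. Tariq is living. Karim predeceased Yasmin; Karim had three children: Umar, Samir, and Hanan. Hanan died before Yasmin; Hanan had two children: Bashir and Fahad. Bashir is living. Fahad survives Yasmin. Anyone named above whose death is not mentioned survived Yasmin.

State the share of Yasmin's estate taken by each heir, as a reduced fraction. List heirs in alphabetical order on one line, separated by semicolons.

Bashir 1/12; Fahad 1/12; Hamid 1/12; Layth 1/3; Samir 1/6; Tariq 1/12; Umar 1/6

There is no surviving spouse, so the entire estate passes to Yasmin's descendants per capita at each generation.
At generation 1 (Layth, Maysoon, Karim) there are 3 shares of (1)/3 = 1/3 each.
Living: Layth — each takes 1/3.
Deceased: Maysoon and Karim. Their combined 2/3 is pooled and carried to generation 2.
At generation 2 (Amira, Umar, Samir, Hanan) there are 4 shares of (2/3)/4 = 1/6 each.
Living: Umar and Samir — each takes 1/6.
Deceased: Amira and Hanan. Their combined 1/3 is pooled and carried to generation 3.
At generation 3 (Hamid, Tariq, Bashir, Fahad) there are 4 shares of (1/3)/4 = 1/12 each.
Living: Hamid, Tariq, Bashir, and Fahad — each takes 1/12.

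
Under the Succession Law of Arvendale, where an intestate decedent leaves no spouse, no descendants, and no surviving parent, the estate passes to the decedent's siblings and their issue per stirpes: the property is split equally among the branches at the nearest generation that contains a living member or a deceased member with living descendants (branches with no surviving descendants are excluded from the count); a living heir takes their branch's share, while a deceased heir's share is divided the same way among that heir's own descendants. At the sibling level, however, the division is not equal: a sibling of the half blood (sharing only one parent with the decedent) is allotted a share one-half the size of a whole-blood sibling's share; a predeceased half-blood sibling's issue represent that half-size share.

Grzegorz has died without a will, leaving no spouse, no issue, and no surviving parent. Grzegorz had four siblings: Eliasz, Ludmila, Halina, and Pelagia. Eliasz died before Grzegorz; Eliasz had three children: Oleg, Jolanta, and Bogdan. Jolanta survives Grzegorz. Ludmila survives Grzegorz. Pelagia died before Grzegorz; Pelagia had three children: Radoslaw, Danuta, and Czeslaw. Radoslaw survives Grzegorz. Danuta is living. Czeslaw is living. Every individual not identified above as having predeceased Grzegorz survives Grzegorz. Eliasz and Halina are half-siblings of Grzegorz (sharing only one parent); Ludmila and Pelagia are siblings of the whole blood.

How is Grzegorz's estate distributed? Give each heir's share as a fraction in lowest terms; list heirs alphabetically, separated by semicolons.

No spouse, descendants, or parent survives, so the estate passes to Grzegorz's siblings per stirpes.
Half-blood siblings count for one-half the weight of whole-blood siblings at the initial division.
Dividing 1 in proportion to weights (total weight 3): Eliasz (weight 1/2) → 1/6; Ludmila (weight 1) → 1/3; Halina (weight 1/2) → 1/6; Pelagia (weight 1) → 1/3.
Eliasz predeceased; the 1/6 allotted to Eliasz's branch passes to Eliasz's issue by representation.
The 1/6 is divided into 3 equal shares of 1/18 among Oleg, Jolanta, Bogdan.
Oleg is living and takes 1/18.
Jolanta is living and takes 1/18.
Bogdan is living and takes 1/18.
Ludmila is living and takes 1/3.
Halina is living and takes 1/6.
Pelagia predeceased; the 1/3 allotted to Pelagia's branch passes to Pelagia's issue by representation.
The 1/3 is divided into 3 equal shares of 1/9 among Radoslaw, Danuta, Czeslaw.
Radoslaw is living and takes 1/9.
Danuta is living and takes 1/9.
Czeslaw is living and takes 1/9.

Bogdan 1/18; Czeslaw 1/9; Danuta 1/9; Halina 1/6; Jolanta 1/18; Ludmila 1/3; Oleg 1/18; Radoslaw 1/9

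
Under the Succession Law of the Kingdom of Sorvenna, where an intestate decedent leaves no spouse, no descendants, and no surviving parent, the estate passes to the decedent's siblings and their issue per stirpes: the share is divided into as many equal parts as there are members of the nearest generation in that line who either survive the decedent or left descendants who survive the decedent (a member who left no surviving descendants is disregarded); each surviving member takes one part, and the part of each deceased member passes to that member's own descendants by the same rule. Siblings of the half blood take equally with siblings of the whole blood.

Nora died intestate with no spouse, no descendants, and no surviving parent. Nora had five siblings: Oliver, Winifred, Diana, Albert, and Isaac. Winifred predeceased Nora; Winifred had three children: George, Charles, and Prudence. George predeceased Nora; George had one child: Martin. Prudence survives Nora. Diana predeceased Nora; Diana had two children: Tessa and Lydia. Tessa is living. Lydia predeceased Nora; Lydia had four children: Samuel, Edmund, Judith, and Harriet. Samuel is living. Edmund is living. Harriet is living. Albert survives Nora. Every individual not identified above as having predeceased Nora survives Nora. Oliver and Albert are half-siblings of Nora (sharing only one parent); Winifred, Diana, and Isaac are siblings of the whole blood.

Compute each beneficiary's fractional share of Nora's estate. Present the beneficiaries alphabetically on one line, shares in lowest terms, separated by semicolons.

Albert 1/5; Charles 1/15; Edmund 1/40; Harriet 1/40; Isaac 1/5; Judith 1/40; Martin 1/15; Oliver 1/5; Prudence 1/15; Samuel 1/40; Tessa 1/10

No spouse, descendants, or parent survives, so the estate passes to Nora's siblings per stirpes.
Half-blood and whole-blood siblings take equally under the stated rule.
The estate is divided into 5 equal shares of 1/5 among Oliver, Winifred, Diana, Albert, Isaac.
Oliver is living and takes 1/5.
Winifred predeceased; the 1/5 allotted to Winifred's branch passes to Winifred's issue by representation.
The 1/5 is divided into 3 equal shares of 1/15 among George, Charles, Prudence.
George predeceased; the 1/15 allotted to George's branch passes to George's issue by representation.
Martin is the sole taker at this level and receives the full 1/15.
Charles is living and takes 1/15.
Prudence is living and takes 1/15.
Diana predeceased; the 1/5 allotted to Diana's branch passes to Diana's issue by representation.
The 1/5 is divided into 2 equal shares of 1/10 among Tessa, Lydia.
Tessa is living and takes 1/10.
Lydia predeceased; the 1/10 allotted to Lydia's branch passes to Lydia's issue by representation.
The 1/10 is divided into 4 equal shares of 1/40 among Samuel, Edmund, Judith, Harriet.
Samuel is living and takes 1/40.
Edmund is living and takes 1/40.
Judith is living and takes 1/40.
Harriet is living and takes 1/40.
Albert is living and takes 1/5.
Isaac is living and takes 1/5.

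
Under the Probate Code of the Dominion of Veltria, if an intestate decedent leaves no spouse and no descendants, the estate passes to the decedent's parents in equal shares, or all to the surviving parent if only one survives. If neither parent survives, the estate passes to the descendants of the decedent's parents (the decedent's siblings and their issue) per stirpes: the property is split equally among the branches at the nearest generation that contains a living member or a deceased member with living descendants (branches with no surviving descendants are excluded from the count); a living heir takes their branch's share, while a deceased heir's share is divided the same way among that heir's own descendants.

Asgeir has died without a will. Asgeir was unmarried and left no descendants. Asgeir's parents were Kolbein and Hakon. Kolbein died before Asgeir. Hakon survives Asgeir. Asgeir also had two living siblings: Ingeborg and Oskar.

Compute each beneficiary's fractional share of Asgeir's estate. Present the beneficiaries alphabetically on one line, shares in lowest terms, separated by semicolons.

Only one parent, Hakon, survives, so Hakon takes the entire estate. The siblings take nothing because a surviving parent has priority.

Hakon 1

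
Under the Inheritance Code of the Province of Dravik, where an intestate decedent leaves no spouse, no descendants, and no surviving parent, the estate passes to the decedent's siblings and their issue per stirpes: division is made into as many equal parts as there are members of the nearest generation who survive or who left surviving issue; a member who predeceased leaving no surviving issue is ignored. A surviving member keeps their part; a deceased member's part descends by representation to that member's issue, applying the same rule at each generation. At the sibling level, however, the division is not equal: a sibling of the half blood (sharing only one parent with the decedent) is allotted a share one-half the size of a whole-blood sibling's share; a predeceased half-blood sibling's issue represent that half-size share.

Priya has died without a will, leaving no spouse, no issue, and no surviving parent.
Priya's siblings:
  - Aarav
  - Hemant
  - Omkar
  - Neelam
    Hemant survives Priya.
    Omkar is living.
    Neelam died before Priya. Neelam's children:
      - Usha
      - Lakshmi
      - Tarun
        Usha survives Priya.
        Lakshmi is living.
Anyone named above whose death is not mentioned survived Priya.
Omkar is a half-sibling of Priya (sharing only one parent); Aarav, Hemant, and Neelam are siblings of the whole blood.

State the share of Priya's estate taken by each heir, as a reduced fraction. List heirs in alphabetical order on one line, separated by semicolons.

Aarav 2/7; Hemant 2/7; Lakshmi 2/21; Omkar 1/7; Tarun 2/21; Usha 2/21

No spouse, descendants, or parent survives, so the estate passes to Priya's siblings per stirpes.
Half-blood siblings count for one-half the weight of whole-blood siblings at the initial division.
Dividing 1 in proportion to weights (total weight 7/2): Aarav (weight 1) → 2/7; Hemant (weight 1) → 2/7; Omkar (weight 1/2) → 1/7; Neelam (weight 1) → 2/7.
Aarav is living and takes 2/7.
Hemant is living and takes 2/7.
Omkar is living and takes 1/7.
Neelam predeceased; the 2/7 allotted to Neelam's branch passes to Neelam's issue by representation.
The 2/7 is divided into 3 equal shares of 2/21 among Usha, Lakshmi, Tarun.
Usha is living and takes 2/21.
Lakshmi is living and takes 2/21.
Tarun is living and takes 2/21.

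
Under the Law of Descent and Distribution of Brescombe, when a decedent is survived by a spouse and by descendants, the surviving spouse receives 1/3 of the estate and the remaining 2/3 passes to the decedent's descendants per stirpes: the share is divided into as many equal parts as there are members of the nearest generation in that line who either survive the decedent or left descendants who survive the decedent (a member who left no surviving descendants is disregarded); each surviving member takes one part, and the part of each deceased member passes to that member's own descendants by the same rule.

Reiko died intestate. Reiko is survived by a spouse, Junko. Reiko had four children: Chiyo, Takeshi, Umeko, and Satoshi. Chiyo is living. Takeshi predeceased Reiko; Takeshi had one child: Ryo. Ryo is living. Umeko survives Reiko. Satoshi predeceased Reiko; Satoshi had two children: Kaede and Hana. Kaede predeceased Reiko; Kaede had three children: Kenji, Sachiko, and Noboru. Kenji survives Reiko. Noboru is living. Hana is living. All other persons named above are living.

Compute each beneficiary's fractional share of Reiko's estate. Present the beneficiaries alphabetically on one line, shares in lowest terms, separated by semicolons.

Junko, as surviving spouse, takes 1/3.
The remaining 2/3 passes to Reiko's descendants per stirpes.
The 2/3 is divided into 4 equal shares of 1/6 among Chiyo, Takeshi, Umeko, Satoshi.
Chiyo is living and takes 1/6.
Takeshi predeceased; the 1/6 allotted to Takeshi's branch passes to Takeshi's issue by representation.
Ryo is the sole taker at this level and receives the full 1/6.
Umeko is living and takes 1/6.
Satoshi predeceased; the 1/6 allotted to Satoshi's branch passes to Satoshi's issue by representation.
The 1/6 is divided into 2 equal shares of 1/12 among Kaede, Hana.
Kaede predeceased; the 1/12 allotted to Kaede's branch passes to Kaede's issue by representation.
The 1/12 is divided into 3 equal shares of 1/36 among Kenji, Sachiko, Noboru.
Kenji is living and takes 1/36.
Sachiko is living and takes 1/36.
Noboru is living and takes 1/36.
Hana is living and takes 1/12.

Chiyo 1/6; Hana 1/12; Junko 1/3; Kenji 1/36; Noboru 1/36; Ryo 1/6; Sachiko 1/36; Umeko 1/6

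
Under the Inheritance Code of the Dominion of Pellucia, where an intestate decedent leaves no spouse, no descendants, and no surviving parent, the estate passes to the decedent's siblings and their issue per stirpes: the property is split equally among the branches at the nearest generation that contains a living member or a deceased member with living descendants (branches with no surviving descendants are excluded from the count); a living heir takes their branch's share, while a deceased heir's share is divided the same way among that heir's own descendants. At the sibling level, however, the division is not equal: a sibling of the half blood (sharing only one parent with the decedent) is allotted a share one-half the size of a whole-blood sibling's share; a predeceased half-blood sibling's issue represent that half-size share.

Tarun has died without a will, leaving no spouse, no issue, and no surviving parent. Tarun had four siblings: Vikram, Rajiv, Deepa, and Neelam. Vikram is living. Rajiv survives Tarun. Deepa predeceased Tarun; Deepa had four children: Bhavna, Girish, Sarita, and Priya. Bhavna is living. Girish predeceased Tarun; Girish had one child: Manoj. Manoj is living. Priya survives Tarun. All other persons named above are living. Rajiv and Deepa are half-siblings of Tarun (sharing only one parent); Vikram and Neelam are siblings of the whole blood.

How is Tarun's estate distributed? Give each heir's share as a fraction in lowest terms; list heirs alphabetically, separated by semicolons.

No spouse, descendants, or parent survives, so the estate passes to Tarun's siblings per stirpes.
Half-blood siblings count for one-half the weight of whole-blood siblings at the initial division.
Dividing 1 in proportion to weights (total weight 3): Vikram (weight 1) → 1/3; Rajiv (weight 1/2) → 1/6; Deepa (weight 1/2) → 1/6; Neelam (weight 1) → 1/3.
Vikram is living and takes 1/3.
Rajiv is living and takes 1/6.
Deepa predeceased; the 1/6 allotted to Deepa's branch passes to Deepa's issue by representation.
The 1/6 is divided into 4 equal shares of 1/24 among Bhavna, Girish, Sarita, Priya.
Bhavna is living and takes 1/24.
Girish predeceased; the 1/24 allotted to Girish's branch passes to Girish's issue by representation.
Manoj is the sole taker at this level and receives the full 1/24.
Sarita is living and takes 1/24.
Priya is living and takes 1/24.
Neelam is living and takes 1/3.

Bhavna 1/24; Manoj 1/24; Neelam 1/3; Priya 1/24; Rajiv 1/6; Sarita 1/24; Vikram 1/3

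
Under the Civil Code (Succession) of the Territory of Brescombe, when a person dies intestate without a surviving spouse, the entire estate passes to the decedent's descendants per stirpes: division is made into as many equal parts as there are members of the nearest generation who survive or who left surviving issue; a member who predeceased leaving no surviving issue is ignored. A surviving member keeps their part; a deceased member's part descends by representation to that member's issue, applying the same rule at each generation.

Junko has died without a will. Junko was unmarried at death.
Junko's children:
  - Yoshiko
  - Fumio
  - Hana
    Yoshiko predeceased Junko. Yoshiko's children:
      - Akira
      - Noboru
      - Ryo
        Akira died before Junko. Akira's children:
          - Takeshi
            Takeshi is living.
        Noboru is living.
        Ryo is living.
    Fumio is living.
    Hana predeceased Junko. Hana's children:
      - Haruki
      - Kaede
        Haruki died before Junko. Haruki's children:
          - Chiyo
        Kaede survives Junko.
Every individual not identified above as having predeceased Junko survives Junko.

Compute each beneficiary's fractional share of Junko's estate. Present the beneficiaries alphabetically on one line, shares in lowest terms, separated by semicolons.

Chiyo 1/6; Fumio 1/3; Kaede 1/6; Noboru 1/9; Ryo 1/9; Takeshi 1/9

There is no surviving spouse, so the entire estate passes to Junko's descendants per stirpes.
The estate is divided into 3 equal shares of 1/3 among Yoshiko, Fumio, Hana.
Yoshiko predeceased; the 1/3 allotted to Yoshiko's branch passes to Yoshiko's issue by representation.
The 1/3 is divided into 3 equal shares of 1/9 among Akira, Noboru, Ryo.
Akira predeceased; the 1/9 allotted to Akira's branch passes to Akira's issue by representation.
Takeshi is the sole taker at this level and receives the full 1/9.
Noboru is living and takes 1/9.
Ryo is living and takes 1/9.
Fumio is living and takes 1/3.
Hana predeceased; the 1/3 allotted to Hana's branch passes to Hana's issue by representation.
The 1/3 is divided into 2 equal shares of 1/6 among Haruki, Kaede.
Haruki predeceased; the 1/6 allotted to Haruki's branch passes to Haruki's issue by representation.
Chiyo is the sole taker at this level and receives the full 1/6.
Kaede is living and takes 1/6.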